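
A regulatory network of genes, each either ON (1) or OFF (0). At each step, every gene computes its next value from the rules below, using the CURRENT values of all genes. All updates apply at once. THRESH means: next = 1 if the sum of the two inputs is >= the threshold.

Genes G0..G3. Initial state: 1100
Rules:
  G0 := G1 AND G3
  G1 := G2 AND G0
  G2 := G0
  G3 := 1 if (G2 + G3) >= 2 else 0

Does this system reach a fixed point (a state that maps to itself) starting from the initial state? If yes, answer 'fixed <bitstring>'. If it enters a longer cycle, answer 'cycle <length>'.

Step 0: 1100
Step 1: G0=G1&G3=1&0=0 G1=G2&G0=0&1=0 G2=G0=1 G3=(0+0>=2)=0 -> 0010
Step 2: G0=G1&G3=0&0=0 G1=G2&G0=1&0=0 G2=G0=0 G3=(1+0>=2)=0 -> 0000
Step 3: G0=G1&G3=0&0=0 G1=G2&G0=0&0=0 G2=G0=0 G3=(0+0>=2)=0 -> 0000
Fixed point reached at step 2: 0000

Answer: fixed 0000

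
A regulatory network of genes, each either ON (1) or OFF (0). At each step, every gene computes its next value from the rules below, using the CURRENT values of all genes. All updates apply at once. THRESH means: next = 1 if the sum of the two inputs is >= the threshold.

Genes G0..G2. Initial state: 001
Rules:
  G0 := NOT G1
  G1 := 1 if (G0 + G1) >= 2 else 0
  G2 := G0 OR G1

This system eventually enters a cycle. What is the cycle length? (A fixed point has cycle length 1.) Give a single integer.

Step 0: 001
Step 1: G0=NOT G1=NOT 0=1 G1=(0+0>=2)=0 G2=G0|G1=0|0=0 -> 100
Step 2: G0=NOT G1=NOT 0=1 G1=(1+0>=2)=0 G2=G0|G1=1|0=1 -> 101
Step 3: G0=NOT G1=NOT 0=1 G1=(1+0>=2)=0 G2=G0|G1=1|0=1 -> 101
State from step 3 equals state from step 2 -> cycle length 1

Answer: 1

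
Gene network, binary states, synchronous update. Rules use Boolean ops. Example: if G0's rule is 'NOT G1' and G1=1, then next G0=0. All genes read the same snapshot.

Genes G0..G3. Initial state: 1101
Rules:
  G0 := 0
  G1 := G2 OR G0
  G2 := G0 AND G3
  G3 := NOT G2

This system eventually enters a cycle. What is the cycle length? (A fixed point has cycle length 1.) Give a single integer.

Answer: 1

Derivation:
Step 0: 1101
Step 1: G0=0(const) G1=G2|G0=0|1=1 G2=G0&G3=1&1=1 G3=NOT G2=NOT 0=1 -> 0111
Step 2: G0=0(const) G1=G2|G0=1|0=1 G2=G0&G3=0&1=0 G3=NOT G2=NOT 1=0 -> 0100
Step 3: G0=0(const) G1=G2|G0=0|0=0 G2=G0&G3=0&0=0 G3=NOT G2=NOT 0=1 -> 0001
Step 4: G0=0(const) G1=G2|G0=0|0=0 G2=G0&G3=0&1=0 G3=NOT G2=NOT 0=1 -> 0001
State from step 4 equals state from step 3 -> cycle length 1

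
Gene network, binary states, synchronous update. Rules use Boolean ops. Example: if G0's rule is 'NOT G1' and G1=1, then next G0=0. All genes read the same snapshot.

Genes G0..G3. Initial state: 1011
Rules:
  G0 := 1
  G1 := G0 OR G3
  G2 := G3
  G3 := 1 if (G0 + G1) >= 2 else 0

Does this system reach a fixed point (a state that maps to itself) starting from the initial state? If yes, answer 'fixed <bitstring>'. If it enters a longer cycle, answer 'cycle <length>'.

Answer: fixed 1111

Derivation:
Step 0: 1011
Step 1: G0=1(const) G1=G0|G3=1|1=1 G2=G3=1 G3=(1+0>=2)=0 -> 1110
Step 2: G0=1(const) G1=G0|G3=1|0=1 G2=G3=0 G3=(1+1>=2)=1 -> 1101
Step 3: G0=1(const) G1=G0|G3=1|1=1 G2=G3=1 G3=(1+1>=2)=1 -> 1111
Step 4: G0=1(const) G1=G0|G3=1|1=1 G2=G3=1 G3=(1+1>=2)=1 -> 1111
Fixed point reached at step 3: 1111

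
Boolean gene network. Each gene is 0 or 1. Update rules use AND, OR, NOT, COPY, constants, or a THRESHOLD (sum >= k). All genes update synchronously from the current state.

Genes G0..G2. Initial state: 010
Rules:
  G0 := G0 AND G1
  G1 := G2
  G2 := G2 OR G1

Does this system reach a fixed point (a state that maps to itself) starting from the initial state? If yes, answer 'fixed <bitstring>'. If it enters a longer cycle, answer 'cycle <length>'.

Step 0: 010
Step 1: G0=G0&G1=0&1=0 G1=G2=0 G2=G2|G1=0|1=1 -> 001
Step 2: G0=G0&G1=0&0=0 G1=G2=1 G2=G2|G1=1|0=1 -> 011
Step 3: G0=G0&G1=0&1=0 G1=G2=1 G2=G2|G1=1|1=1 -> 011
Fixed point reached at step 2: 011

Answer: fixed 011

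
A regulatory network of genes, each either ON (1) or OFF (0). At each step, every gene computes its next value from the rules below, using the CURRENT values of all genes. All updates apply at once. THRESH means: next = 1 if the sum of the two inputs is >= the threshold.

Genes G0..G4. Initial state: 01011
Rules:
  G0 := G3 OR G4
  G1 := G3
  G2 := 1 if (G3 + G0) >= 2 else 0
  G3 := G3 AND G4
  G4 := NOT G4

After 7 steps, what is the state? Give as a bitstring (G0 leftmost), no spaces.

Step 1: G0=G3|G4=1|1=1 G1=G3=1 G2=(1+0>=2)=0 G3=G3&G4=1&1=1 G4=NOT G4=NOT 1=0 -> 11010
Step 2: G0=G3|G4=1|0=1 G1=G3=1 G2=(1+1>=2)=1 G3=G3&G4=1&0=0 G4=NOT G4=NOT 0=1 -> 11101
Step 3: G0=G3|G4=0|1=1 G1=G3=0 G2=(0+1>=2)=0 G3=G3&G4=0&1=0 G4=NOT G4=NOT 1=0 -> 10000
Step 4: G0=G3|G4=0|0=0 G1=G3=0 G2=(0+1>=2)=0 G3=G3&G4=0&0=0 G4=NOT G4=NOT 0=1 -> 00001
Step 5: G0=G3|G4=0|1=1 G1=G3=0 G2=(0+0>=2)=0 G3=G3&G4=0&1=0 G4=NOT G4=NOT 1=0 -> 10000
Step 6: G0=G3|G4=0|0=0 G1=G3=0 G2=(0+1>=2)=0 G3=G3&G4=0&0=0 G4=NOT G4=NOT 0=1 -> 00001
Step 7: G0=G3|G4=0|1=1 G1=G3=0 G2=(0+0>=2)=0 G3=G3&G4=0&1=0 G4=NOT G4=NOT 1=0 -> 10000

10000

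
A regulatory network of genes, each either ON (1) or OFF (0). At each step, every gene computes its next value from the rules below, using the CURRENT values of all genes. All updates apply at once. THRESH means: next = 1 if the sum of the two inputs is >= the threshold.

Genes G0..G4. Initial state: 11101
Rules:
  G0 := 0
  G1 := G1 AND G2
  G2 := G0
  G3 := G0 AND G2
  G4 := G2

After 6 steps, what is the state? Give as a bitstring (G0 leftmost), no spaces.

Step 1: G0=0(const) G1=G1&G2=1&1=1 G2=G0=1 G3=G0&G2=1&1=1 G4=G2=1 -> 01111
Step 2: G0=0(const) G1=G1&G2=1&1=1 G2=G0=0 G3=G0&G2=0&1=0 G4=G2=1 -> 01001
Step 3: G0=0(const) G1=G1&G2=1&0=0 G2=G0=0 G3=G0&G2=0&0=0 G4=G2=0 -> 00000
Step 4: G0=0(const) G1=G1&G2=0&0=0 G2=G0=0 G3=G0&G2=0&0=0 G4=G2=0 -> 00000
Step 5: G0=0(const) G1=G1&G2=0&0=0 G2=G0=0 G3=G0&G2=0&0=0 G4=G2=0 -> 00000
Step 6: G0=0(const) G1=G1&G2=0&0=0 G2=G0=0 G3=G0&G2=0&0=0 G4=G2=0 -> 00000

00000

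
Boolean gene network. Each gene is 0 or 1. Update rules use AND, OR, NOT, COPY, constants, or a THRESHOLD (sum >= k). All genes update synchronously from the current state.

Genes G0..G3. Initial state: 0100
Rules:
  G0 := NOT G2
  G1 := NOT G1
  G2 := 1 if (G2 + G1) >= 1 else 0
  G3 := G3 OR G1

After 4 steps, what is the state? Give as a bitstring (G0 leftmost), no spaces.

Step 1: G0=NOT G2=NOT 0=1 G1=NOT G1=NOT 1=0 G2=(0+1>=1)=1 G3=G3|G1=0|1=1 -> 1011
Step 2: G0=NOT G2=NOT 1=0 G1=NOT G1=NOT 0=1 G2=(1+0>=1)=1 G3=G3|G1=1|0=1 -> 0111
Step 3: G0=NOT G2=NOT 1=0 G1=NOT G1=NOT 1=0 G2=(1+1>=1)=1 G3=G3|G1=1|1=1 -> 0011
Step 4: G0=NOT G2=NOT 1=0 G1=NOT G1=NOT 0=1 G2=(1+0>=1)=1 G3=G3|G1=1|0=1 -> 0111

0111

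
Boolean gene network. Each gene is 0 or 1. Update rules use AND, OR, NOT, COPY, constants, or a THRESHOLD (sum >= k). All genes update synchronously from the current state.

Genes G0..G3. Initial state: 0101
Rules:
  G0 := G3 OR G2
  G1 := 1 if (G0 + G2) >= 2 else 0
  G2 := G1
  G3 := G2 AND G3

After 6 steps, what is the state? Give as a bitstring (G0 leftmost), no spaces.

Step 1: G0=G3|G2=1|0=1 G1=(0+0>=2)=0 G2=G1=1 G3=G2&G3=0&1=0 -> 1010
Step 2: G0=G3|G2=0|1=1 G1=(1+1>=2)=1 G2=G1=0 G3=G2&G3=1&0=0 -> 1100
Step 3: G0=G3|G2=0|0=0 G1=(1+0>=2)=0 G2=G1=1 G3=G2&G3=0&0=0 -> 0010
Step 4: G0=G3|G2=0|1=1 G1=(0+1>=2)=0 G2=G1=0 G3=G2&G3=1&0=0 -> 1000
Step 5: G0=G3|G2=0|0=0 G1=(1+0>=2)=0 G2=G1=0 G3=G2&G3=0&0=0 -> 0000
Step 6: G0=G3|G2=0|0=0 G1=(0+0>=2)=0 G2=G1=0 G3=G2&G3=0&0=0 -> 0000

0000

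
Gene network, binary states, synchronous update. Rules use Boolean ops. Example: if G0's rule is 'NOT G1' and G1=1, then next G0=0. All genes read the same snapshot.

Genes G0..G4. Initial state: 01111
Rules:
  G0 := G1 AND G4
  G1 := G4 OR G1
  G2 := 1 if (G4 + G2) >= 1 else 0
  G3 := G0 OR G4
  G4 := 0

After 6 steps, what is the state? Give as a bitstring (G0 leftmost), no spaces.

Step 1: G0=G1&G4=1&1=1 G1=G4|G1=1|1=1 G2=(1+1>=1)=1 G3=G0|G4=0|1=1 G4=0(const) -> 11110
Step 2: G0=G1&G4=1&0=0 G1=G4|G1=0|1=1 G2=(0+1>=1)=1 G3=G0|G4=1|0=1 G4=0(const) -> 01110
Step 3: G0=G1&G4=1&0=0 G1=G4|G1=0|1=1 G2=(0+1>=1)=1 G3=G0|G4=0|0=0 G4=0(const) -> 01100
Step 4: G0=G1&G4=1&0=0 G1=G4|G1=0|1=1 G2=(0+1>=1)=1 G3=G0|G4=0|0=0 G4=0(const) -> 01100
Step 5: G0=G1&G4=1&0=0 G1=G4|G1=0|1=1 G2=(0+1>=1)=1 G3=G0|G4=0|0=0 G4=0(const) -> 01100
Step 6: G0=G1&G4=1&0=0 G1=G4|G1=0|1=1 G2=(0+1>=1)=1 G3=G0|G4=0|0=0 G4=0(const) -> 01100

01100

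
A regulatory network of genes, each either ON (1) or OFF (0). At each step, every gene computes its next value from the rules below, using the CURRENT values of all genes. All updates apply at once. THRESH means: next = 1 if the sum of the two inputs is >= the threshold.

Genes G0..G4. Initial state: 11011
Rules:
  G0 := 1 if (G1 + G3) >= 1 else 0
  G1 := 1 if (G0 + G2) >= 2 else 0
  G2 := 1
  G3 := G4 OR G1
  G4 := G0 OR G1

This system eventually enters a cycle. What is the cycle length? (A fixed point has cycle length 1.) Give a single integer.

Answer: 1

Derivation:
Step 0: 11011
Step 1: G0=(1+1>=1)=1 G1=(1+0>=2)=0 G2=1(const) G3=G4|G1=1|1=1 G4=G0|G1=1|1=1 -> 10111
Step 2: G0=(0+1>=1)=1 G1=(1+1>=2)=1 G2=1(const) G3=G4|G1=1|0=1 G4=G0|G1=1|0=1 -> 11111
Step 3: G0=(1+1>=1)=1 G1=(1+1>=2)=1 G2=1(const) G3=G4|G1=1|1=1 G4=G0|G1=1|1=1 -> 11111
State from step 3 equals state from step 2 -> cycle length 1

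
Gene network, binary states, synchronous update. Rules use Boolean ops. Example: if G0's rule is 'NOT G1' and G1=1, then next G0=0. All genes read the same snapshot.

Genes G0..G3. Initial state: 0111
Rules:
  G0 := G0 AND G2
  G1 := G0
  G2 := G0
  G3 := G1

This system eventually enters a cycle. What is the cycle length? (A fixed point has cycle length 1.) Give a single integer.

Step 0: 0111
Step 1: G0=G0&G2=0&1=0 G1=G0=0 G2=G0=0 G3=G1=1 -> 0001
Step 2: G0=G0&G2=0&0=0 G1=G0=0 G2=G0=0 G3=G1=0 -> 0000
Step 3: G0=G0&G2=0&0=0 G1=G0=0 G2=G0=0 G3=G1=0 -> 0000
State from step 3 equals state from step 2 -> cycle length 1

Answer: 1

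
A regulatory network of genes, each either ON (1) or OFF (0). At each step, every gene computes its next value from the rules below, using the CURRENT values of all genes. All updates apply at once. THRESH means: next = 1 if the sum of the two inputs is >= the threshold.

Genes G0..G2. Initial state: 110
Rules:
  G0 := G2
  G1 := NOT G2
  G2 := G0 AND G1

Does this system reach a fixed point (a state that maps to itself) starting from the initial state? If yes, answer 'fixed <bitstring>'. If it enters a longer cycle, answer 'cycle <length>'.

Answer: fixed 010

Derivation:
Step 0: 110
Step 1: G0=G2=0 G1=NOT G2=NOT 0=1 G2=G0&G1=1&1=1 -> 011
Step 2: G0=G2=1 G1=NOT G2=NOT 1=0 G2=G0&G1=0&1=0 -> 100
Step 3: G0=G2=0 G1=NOT G2=NOT 0=1 G2=G0&G1=1&0=0 -> 010
Step 4: G0=G2=0 G1=NOT G2=NOT 0=1 G2=G0&G1=0&1=0 -> 010
Fixed point reached at step 3: 010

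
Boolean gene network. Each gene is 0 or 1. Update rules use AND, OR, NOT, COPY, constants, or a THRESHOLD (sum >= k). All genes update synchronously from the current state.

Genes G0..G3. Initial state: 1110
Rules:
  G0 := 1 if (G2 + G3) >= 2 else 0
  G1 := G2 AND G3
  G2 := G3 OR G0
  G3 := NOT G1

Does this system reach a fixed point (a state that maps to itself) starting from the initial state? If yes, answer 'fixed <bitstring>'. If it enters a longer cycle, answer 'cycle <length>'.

Answer: cycle 5

Derivation:
Step 0: 1110
Step 1: G0=(1+0>=2)=0 G1=G2&G3=1&0=0 G2=G3|G0=0|1=1 G3=NOT G1=NOT 1=0 -> 0010
Step 2: G0=(1+0>=2)=0 G1=G2&G3=1&0=0 G2=G3|G0=0|0=0 G3=NOT G1=NOT 0=1 -> 0001
Step 3: G0=(0+1>=2)=0 G1=G2&G3=0&1=0 G2=G3|G0=1|0=1 G3=NOT G1=NOT 0=1 -> 0011
Step 4: G0=(1+1>=2)=1 G1=G2&G3=1&1=1 G2=G3|G0=1|0=1 G3=NOT G1=NOT 0=1 -> 1111
Step 5: G0=(1+1>=2)=1 G1=G2&G3=1&1=1 G2=G3|G0=1|1=1 G3=NOT G1=NOT 1=0 -> 1110
Cycle of length 5 starting at step 0 -> no fixed point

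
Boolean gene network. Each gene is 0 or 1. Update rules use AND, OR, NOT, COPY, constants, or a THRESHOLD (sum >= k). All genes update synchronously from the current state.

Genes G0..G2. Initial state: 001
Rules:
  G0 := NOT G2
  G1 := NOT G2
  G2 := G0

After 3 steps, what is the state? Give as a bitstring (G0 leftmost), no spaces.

Step 1: G0=NOT G2=NOT 1=0 G1=NOT G2=NOT 1=0 G2=G0=0 -> 000
Step 2: G0=NOT G2=NOT 0=1 G1=NOT G2=NOT 0=1 G2=G0=0 -> 110
Step 3: G0=NOT G2=NOT 0=1 G1=NOT G2=NOT 0=1 G2=G0=1 -> 111

111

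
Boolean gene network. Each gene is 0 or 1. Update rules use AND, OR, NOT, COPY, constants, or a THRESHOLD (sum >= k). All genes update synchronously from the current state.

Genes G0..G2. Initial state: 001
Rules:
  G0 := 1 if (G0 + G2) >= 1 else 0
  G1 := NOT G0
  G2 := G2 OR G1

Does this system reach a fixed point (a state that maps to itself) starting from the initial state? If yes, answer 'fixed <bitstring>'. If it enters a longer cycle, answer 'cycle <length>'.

Answer: fixed 101

Derivation:
Step 0: 001
Step 1: G0=(0+1>=1)=1 G1=NOT G0=NOT 0=1 G2=G2|G1=1|0=1 -> 111
Step 2: G0=(1+1>=1)=1 G1=NOT G0=NOT 1=0 G2=G2|G1=1|1=1 -> 101
Step 3: G0=(1+1>=1)=1 G1=NOT G0=NOT 1=0 G2=G2|G1=1|0=1 -> 101
Fixed point reached at step 2: 101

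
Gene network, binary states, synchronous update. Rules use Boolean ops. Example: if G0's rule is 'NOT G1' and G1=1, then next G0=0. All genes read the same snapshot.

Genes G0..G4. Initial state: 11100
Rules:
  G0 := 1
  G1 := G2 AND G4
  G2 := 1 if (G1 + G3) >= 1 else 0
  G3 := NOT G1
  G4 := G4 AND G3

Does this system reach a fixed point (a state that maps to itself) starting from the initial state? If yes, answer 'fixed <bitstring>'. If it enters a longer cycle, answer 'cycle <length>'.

Answer: fixed 10110

Derivation:
Step 0: 11100
Step 1: G0=1(const) G1=G2&G4=1&0=0 G2=(1+0>=1)=1 G3=NOT G1=NOT 1=0 G4=G4&G3=0&0=0 -> 10100
Step 2: G0=1(const) G1=G2&G4=1&0=0 G2=(0+0>=1)=0 G3=NOT G1=NOT 0=1 G4=G4&G3=0&0=0 -> 10010
Step 3: G0=1(const) G1=G2&G4=0&0=0 G2=(0+1>=1)=1 G3=NOT G1=NOT 0=1 G4=G4&G3=0&1=0 -> 10110
Step 4: G0=1(const) G1=G2&G4=1&0=0 G2=(0+1>=1)=1 G3=NOT G1=NOT 0=1 G4=G4&G3=0&1=0 -> 10110
Fixed point reached at step 3: 10110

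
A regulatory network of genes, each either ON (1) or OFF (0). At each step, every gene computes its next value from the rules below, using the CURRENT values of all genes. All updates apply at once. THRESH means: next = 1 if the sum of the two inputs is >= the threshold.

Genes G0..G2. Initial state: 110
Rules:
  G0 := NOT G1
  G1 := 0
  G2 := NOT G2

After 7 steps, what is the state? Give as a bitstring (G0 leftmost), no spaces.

Step 1: G0=NOT G1=NOT 1=0 G1=0(const) G2=NOT G2=NOT 0=1 -> 001
Step 2: G0=NOT G1=NOT 0=1 G1=0(const) G2=NOT G2=NOT 1=0 -> 100
Step 3: G0=NOT G1=NOT 0=1 G1=0(const) G2=NOT G2=NOT 0=1 -> 101
Step 4: G0=NOT G1=NOT 0=1 G1=0(const) G2=NOT G2=NOT 1=0 -> 100
Step 5: G0=NOT G1=NOT 0=1 G1=0(const) G2=NOT G2=NOT 0=1 -> 101
Step 6: G0=NOT G1=NOT 0=1 G1=0(const) G2=NOT G2=NOT 1=0 -> 100
Step 7: G0=NOT G1=NOT 0=1 G1=0(const) G2=NOT G2=NOT 0=1 -> 101

101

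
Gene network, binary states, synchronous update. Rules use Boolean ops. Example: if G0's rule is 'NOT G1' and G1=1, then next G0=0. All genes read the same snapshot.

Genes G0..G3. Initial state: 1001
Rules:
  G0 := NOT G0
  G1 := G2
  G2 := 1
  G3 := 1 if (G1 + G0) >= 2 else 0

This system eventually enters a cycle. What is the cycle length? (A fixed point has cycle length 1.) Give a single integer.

Answer: 2

Derivation:
Step 0: 1001
Step 1: G0=NOT G0=NOT 1=0 G1=G2=0 G2=1(const) G3=(0+1>=2)=0 -> 0010
Step 2: G0=NOT G0=NOT 0=1 G1=G2=1 G2=1(const) G3=(0+0>=2)=0 -> 1110
Step 3: G0=NOT G0=NOT 1=0 G1=G2=1 G2=1(const) G3=(1+1>=2)=1 -> 0111
Step 4: G0=NOT G0=NOT 0=1 G1=G2=1 G2=1(const) G3=(1+0>=2)=0 -> 1110
State from step 4 equals state from step 2 -> cycle length 2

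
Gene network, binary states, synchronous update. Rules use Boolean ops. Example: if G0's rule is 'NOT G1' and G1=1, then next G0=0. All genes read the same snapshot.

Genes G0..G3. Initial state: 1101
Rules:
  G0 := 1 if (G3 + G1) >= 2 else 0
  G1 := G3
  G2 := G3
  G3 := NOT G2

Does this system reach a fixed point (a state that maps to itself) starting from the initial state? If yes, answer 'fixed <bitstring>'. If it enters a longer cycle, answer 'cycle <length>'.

Step 0: 1101
Step 1: G0=(1+1>=2)=1 G1=G3=1 G2=G3=1 G3=NOT G2=NOT 0=1 -> 1111
Step 2: G0=(1+1>=2)=1 G1=G3=1 G2=G3=1 G3=NOT G2=NOT 1=0 -> 1110
Step 3: G0=(0+1>=2)=0 G1=G3=0 G2=G3=0 G3=NOT G2=NOT 1=0 -> 0000
Step 4: G0=(0+0>=2)=0 G1=G3=0 G2=G3=0 G3=NOT G2=NOT 0=1 -> 0001
Step 5: G0=(1+0>=2)=0 G1=G3=1 G2=G3=1 G3=NOT G2=NOT 0=1 -> 0111
Step 6: G0=(1+1>=2)=1 G1=G3=1 G2=G3=1 G3=NOT G2=NOT 1=0 -> 1110
Cycle of length 4 starting at step 2 -> no fixed point

Answer: cycle 4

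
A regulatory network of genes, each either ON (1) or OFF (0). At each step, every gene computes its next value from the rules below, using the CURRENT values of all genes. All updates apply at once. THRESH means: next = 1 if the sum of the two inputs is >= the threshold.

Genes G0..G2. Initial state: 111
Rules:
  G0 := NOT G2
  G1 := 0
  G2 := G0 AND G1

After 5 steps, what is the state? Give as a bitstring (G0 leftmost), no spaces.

Step 1: G0=NOT G2=NOT 1=0 G1=0(const) G2=G0&G1=1&1=1 -> 001
Step 2: G0=NOT G2=NOT 1=0 G1=0(const) G2=G0&G1=0&0=0 -> 000
Step 3: G0=NOT G2=NOT 0=1 G1=0(const) G2=G0&G1=0&0=0 -> 100
Step 4: G0=NOT G2=NOT 0=1 G1=0(const) G2=G0&G1=1&0=0 -> 100
Step 5: G0=NOT G2=NOT 0=1 G1=0(const) G2=G0&G1=1&0=0 -> 100

100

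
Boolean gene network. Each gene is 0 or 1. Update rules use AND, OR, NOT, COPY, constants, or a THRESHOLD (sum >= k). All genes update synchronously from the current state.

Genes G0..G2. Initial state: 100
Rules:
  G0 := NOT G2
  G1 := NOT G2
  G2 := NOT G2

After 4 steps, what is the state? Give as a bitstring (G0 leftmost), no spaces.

Step 1: G0=NOT G2=NOT 0=1 G1=NOT G2=NOT 0=1 G2=NOT G2=NOT 0=1 -> 111
Step 2: G0=NOT G2=NOT 1=0 G1=NOT G2=NOT 1=0 G2=NOT G2=NOT 1=0 -> 000
Step 3: G0=NOT G2=NOT 0=1 G1=NOT G2=NOT 0=1 G2=NOT G2=NOT 0=1 -> 111
Step 4: G0=NOT G2=NOT 1=0 G1=NOT G2=NOT 1=0 G2=NOT G2=NOT 1=0 -> 000

000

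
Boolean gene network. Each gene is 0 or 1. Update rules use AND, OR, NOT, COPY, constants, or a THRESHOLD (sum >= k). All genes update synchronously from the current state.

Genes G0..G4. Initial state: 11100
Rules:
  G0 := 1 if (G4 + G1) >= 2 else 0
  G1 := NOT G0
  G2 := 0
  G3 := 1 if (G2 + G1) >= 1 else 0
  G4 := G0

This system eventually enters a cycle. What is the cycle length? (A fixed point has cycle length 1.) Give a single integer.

Step 0: 11100
Step 1: G0=(0+1>=2)=0 G1=NOT G0=NOT 1=0 G2=0(const) G3=(1+1>=1)=1 G4=G0=1 -> 00011
Step 2: G0=(1+0>=2)=0 G1=NOT G0=NOT 0=1 G2=0(const) G3=(0+0>=1)=0 G4=G0=0 -> 01000
Step 3: G0=(0+1>=2)=0 G1=NOT G0=NOT 0=1 G2=0(const) G3=(0+1>=1)=1 G4=G0=0 -> 01010
Step 4: G0=(0+1>=2)=0 G1=NOT G0=NOT 0=1 G2=0(const) G3=(0+1>=1)=1 G4=G0=0 -> 01010
State from step 4 equals state from step 3 -> cycle length 1

Answer: 1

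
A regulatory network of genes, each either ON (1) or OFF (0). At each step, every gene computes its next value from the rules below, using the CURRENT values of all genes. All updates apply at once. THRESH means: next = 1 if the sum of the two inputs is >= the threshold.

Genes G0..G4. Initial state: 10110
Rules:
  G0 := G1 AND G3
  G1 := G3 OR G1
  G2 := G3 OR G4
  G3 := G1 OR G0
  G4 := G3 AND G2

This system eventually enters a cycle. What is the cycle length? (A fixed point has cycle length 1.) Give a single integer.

Step 0: 10110
Step 1: G0=G1&G3=0&1=0 G1=G3|G1=1|0=1 G2=G3|G4=1|0=1 G3=G1|G0=0|1=1 G4=G3&G2=1&1=1 -> 01111
Step 2: G0=G1&G3=1&1=1 G1=G3|G1=1|1=1 G2=G3|G4=1|1=1 G3=G1|G0=1|0=1 G4=G3&G2=1&1=1 -> 11111
Step 3: G0=G1&G3=1&1=1 G1=G3|G1=1|1=1 G2=G3|G4=1|1=1 G3=G1|G0=1|1=1 G4=G3&G2=1&1=1 -> 11111
State from step 3 equals state from step 2 -> cycle length 1

Answer: 1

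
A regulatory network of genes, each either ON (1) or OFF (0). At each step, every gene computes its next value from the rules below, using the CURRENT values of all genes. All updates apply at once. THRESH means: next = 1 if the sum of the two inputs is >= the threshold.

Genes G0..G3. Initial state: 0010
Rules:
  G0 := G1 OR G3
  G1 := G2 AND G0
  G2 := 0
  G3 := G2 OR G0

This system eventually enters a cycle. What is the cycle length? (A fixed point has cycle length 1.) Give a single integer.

Step 0: 0010
Step 1: G0=G1|G3=0|0=0 G1=G2&G0=1&0=0 G2=0(const) G3=G2|G0=1|0=1 -> 0001
Step 2: G0=G1|G3=0|1=1 G1=G2&G0=0&0=0 G2=0(const) G3=G2|G0=0|0=0 -> 1000
Step 3: G0=G1|G3=0|0=0 G1=G2&G0=0&1=0 G2=0(const) G3=G2|G0=0|1=1 -> 0001
State from step 3 equals state from step 1 -> cycle length 2

Answer: 2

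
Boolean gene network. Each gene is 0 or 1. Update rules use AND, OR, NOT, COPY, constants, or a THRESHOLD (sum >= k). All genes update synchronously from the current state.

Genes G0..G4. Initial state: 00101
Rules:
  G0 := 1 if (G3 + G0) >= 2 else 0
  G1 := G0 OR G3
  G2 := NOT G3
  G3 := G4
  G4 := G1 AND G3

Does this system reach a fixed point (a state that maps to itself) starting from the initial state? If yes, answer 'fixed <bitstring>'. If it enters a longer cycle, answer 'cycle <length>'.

Answer: fixed 00100

Derivation:
Step 0: 00101
Step 1: G0=(0+0>=2)=0 G1=G0|G3=0|0=0 G2=NOT G3=NOT 0=1 G3=G4=1 G4=G1&G3=0&0=0 -> 00110
Step 2: G0=(1+0>=2)=0 G1=G0|G3=0|1=1 G2=NOT G3=NOT 1=0 G3=G4=0 G4=G1&G3=0&1=0 -> 01000
Step 3: G0=(0+0>=2)=0 G1=G0|G3=0|0=0 G2=NOT G3=NOT 0=1 G3=G4=0 G4=G1&G3=1&0=0 -> 00100
Step 4: G0=(0+0>=2)=0 G1=G0|G3=0|0=0 G2=NOT G3=NOT 0=1 G3=G4=0 G4=G1&G3=0&0=0 -> 00100
Fixed point reached at step 3: 00100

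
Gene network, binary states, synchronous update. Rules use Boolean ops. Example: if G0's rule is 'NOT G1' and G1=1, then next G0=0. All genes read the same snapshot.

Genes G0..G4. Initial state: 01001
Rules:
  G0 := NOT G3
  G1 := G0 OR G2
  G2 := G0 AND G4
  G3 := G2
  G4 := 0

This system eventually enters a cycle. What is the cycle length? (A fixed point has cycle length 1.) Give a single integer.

Step 0: 01001
Step 1: G0=NOT G3=NOT 0=1 G1=G0|G2=0|0=0 G2=G0&G4=0&1=0 G3=G2=0 G4=0(const) -> 10000
Step 2: G0=NOT G3=NOT 0=1 G1=G0|G2=1|0=1 G2=G0&G4=1&0=0 G3=G2=0 G4=0(const) -> 11000
Step 3: G0=NOT G3=NOT 0=1 G1=G0|G2=1|0=1 G2=G0&G4=1&0=0 G3=G2=0 G4=0(const) -> 11000
State from step 3 equals state from step 2 -> cycle length 1

Answer: 1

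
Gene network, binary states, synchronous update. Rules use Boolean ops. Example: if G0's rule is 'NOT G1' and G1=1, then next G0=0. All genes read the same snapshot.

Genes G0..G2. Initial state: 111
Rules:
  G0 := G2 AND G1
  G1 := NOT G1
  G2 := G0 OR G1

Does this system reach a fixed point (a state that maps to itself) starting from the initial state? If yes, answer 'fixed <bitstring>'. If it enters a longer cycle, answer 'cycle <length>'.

Step 0: 111
Step 1: G0=G2&G1=1&1=1 G1=NOT G1=NOT 1=0 G2=G0|G1=1|1=1 -> 101
Step 2: G0=G2&G1=1&0=0 G1=NOT G1=NOT 0=1 G2=G0|G1=1|0=1 -> 011
Step 3: G0=G2&G1=1&1=1 G1=NOT G1=NOT 1=0 G2=G0|G1=0|1=1 -> 101
Cycle of length 2 starting at step 1 -> no fixed point

Answer: cycle 2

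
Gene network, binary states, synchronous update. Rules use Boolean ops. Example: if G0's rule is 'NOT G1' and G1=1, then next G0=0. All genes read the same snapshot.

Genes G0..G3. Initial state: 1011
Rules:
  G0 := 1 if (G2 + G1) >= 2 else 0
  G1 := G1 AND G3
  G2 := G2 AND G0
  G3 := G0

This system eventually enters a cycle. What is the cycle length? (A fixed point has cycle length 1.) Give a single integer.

Step 0: 1011
Step 1: G0=(1+0>=2)=0 G1=G1&G3=0&1=0 G2=G2&G0=1&1=1 G3=G0=1 -> 0011
Step 2: G0=(1+0>=2)=0 G1=G1&G3=0&1=0 G2=G2&G0=1&0=0 G3=G0=0 -> 0000
Step 3: G0=(0+0>=2)=0 G1=G1&G3=0&0=0 G2=G2&G0=0&0=0 G3=G0=0 -> 0000
State from step 3 equals state from step 2 -> cycle length 1

Answer: 1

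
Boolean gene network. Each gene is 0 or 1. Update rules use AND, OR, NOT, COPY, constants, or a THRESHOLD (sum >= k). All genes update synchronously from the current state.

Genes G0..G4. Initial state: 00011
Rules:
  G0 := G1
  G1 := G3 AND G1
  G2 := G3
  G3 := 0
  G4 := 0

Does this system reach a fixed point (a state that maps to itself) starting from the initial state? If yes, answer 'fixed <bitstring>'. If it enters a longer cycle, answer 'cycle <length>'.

Answer: fixed 00000

Derivation:
Step 0: 00011
Step 1: G0=G1=0 G1=G3&G1=1&0=0 G2=G3=1 G3=0(const) G4=0(const) -> 00100
Step 2: G0=G1=0 G1=G3&G1=0&0=0 G2=G3=0 G3=0(const) G4=0(const) -> 00000
Step 3: G0=G1=0 G1=G3&G1=0&0=0 G2=G3=0 G3=0(const) G4=0(const) -> 00000
Fixed point reached at step 2: 00000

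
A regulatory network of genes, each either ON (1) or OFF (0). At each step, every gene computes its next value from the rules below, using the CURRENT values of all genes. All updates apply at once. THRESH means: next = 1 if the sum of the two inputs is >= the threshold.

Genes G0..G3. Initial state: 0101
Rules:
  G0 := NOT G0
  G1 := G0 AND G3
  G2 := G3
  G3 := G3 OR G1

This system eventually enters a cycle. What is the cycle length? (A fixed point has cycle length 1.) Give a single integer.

Answer: 2

Derivation:
Step 0: 0101
Step 1: G0=NOT G0=NOT 0=1 G1=G0&G3=0&1=0 G2=G3=1 G3=G3|G1=1|1=1 -> 1011
Step 2: G0=NOT G0=NOT 1=0 G1=G0&G3=1&1=1 G2=G3=1 G3=G3|G1=1|0=1 -> 0111
Step 3: G0=NOT G0=NOT 0=1 G1=G0&G3=0&1=0 G2=G3=1 G3=G3|G1=1|1=1 -> 1011
State from step 3 equals state from step 1 -> cycle length 2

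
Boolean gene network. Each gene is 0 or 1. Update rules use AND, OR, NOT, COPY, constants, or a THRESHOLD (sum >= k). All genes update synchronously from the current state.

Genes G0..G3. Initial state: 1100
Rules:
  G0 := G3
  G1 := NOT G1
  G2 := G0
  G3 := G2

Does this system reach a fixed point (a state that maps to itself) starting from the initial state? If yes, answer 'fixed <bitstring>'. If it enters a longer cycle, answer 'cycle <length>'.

Step 0: 1100
Step 1: G0=G3=0 G1=NOT G1=NOT 1=0 G2=G0=1 G3=G2=0 -> 0010
Step 2: G0=G3=0 G1=NOT G1=NOT 0=1 G2=G0=0 G3=G2=1 -> 0101
Step 3: G0=G3=1 G1=NOT G1=NOT 1=0 G2=G0=0 G3=G2=0 -> 1000
Step 4: G0=G3=0 G1=NOT G1=NOT 0=1 G2=G0=1 G3=G2=0 -> 0110
Step 5: G0=G3=0 G1=NOT G1=NOT 1=0 G2=G0=0 G3=G2=1 -> 0001
Step 6: G0=G3=1 G1=NOT G1=NOT 0=1 G2=G0=0 G3=G2=0 -> 1100
Cycle of length 6 starting at step 0 -> no fixed point

Answer: cycle 6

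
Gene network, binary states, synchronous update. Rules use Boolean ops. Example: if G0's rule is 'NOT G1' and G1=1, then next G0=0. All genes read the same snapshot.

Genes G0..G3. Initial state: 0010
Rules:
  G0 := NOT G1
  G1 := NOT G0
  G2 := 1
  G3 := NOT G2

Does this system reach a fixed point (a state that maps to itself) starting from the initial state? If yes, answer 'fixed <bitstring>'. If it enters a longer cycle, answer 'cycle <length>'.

Answer: cycle 2

Derivation:
Step 0: 0010
Step 1: G0=NOT G1=NOT 0=1 G1=NOT G0=NOT 0=1 G2=1(const) G3=NOT G2=NOT 1=0 -> 1110
Step 2: G0=NOT G1=NOT 1=0 G1=NOT G0=NOT 1=0 G2=1(const) G3=NOT G2=NOT 1=0 -> 0010
Cycle of length 2 starting at step 0 -> no fixed point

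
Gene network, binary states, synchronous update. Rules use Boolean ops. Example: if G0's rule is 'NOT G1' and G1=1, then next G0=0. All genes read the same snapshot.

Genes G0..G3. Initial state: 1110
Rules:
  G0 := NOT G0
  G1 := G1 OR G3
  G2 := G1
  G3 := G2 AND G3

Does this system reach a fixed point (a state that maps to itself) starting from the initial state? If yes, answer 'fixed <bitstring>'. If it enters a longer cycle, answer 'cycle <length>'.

Step 0: 1110
Step 1: G0=NOT G0=NOT 1=0 G1=G1|G3=1|0=1 G2=G1=1 G3=G2&G3=1&0=0 -> 0110
Step 2: G0=NOT G0=NOT 0=1 G1=G1|G3=1|0=1 G2=G1=1 G3=G2&G3=1&0=0 -> 1110
Cycle of length 2 starting at step 0 -> no fixed point

Answer: cycle 2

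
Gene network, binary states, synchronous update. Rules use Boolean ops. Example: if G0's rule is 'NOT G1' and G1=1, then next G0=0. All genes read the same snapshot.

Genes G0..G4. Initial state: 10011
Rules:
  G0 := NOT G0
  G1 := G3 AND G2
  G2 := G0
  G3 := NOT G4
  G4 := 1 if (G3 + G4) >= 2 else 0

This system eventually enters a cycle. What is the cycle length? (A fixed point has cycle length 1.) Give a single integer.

Answer: 2

Derivation:
Step 0: 10011
Step 1: G0=NOT G0=NOT 1=0 G1=G3&G2=1&0=0 G2=G0=1 G3=NOT G4=NOT 1=0 G4=(1+1>=2)=1 -> 00101
Step 2: G0=NOT G0=NOT 0=1 G1=G3&G2=0&1=0 G2=G0=0 G3=NOT G4=NOT 1=0 G4=(0+1>=2)=0 -> 10000
Step 3: G0=NOT G0=NOT 1=0 G1=G3&G2=0&0=0 G2=G0=1 G3=NOT G4=NOT 0=1 G4=(0+0>=2)=0 -> 00110
Step 4: G0=NOT G0=NOT 0=1 G1=G3&G2=1&1=1 G2=G0=0 G3=NOT G4=NOT 0=1 G4=(1+0>=2)=0 -> 11010
Step 5: G0=NOT G0=NOT 1=0 G1=G3&G2=1&0=0 G2=G0=1 G3=NOT G4=NOT 0=1 G4=(1+0>=2)=0 -> 00110
State from step 5 equals state from step 3 -> cycle length 2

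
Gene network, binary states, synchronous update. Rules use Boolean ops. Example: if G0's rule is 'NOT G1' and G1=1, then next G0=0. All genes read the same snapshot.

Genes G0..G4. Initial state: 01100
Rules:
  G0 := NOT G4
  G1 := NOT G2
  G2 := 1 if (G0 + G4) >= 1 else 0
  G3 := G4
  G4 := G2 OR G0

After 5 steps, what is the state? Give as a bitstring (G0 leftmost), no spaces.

Step 1: G0=NOT G4=NOT 0=1 G1=NOT G2=NOT 1=0 G2=(0+0>=1)=0 G3=G4=0 G4=G2|G0=1|0=1 -> 10001
Step 2: G0=NOT G4=NOT 1=0 G1=NOT G2=NOT 0=1 G2=(1+1>=1)=1 G3=G4=1 G4=G2|G0=0|1=1 -> 01111
Step 3: G0=NOT G4=NOT 1=0 G1=NOT G2=NOT 1=0 G2=(0+1>=1)=1 G3=G4=1 G4=G2|G0=1|0=1 -> 00111
Step 4: G0=NOT G4=NOT 1=0 G1=NOT G2=NOT 1=0 G2=(0+1>=1)=1 G3=G4=1 G4=G2|G0=1|0=1 -> 00111
Step 5: G0=NOT G4=NOT 1=0 G1=NOT G2=NOT 1=0 G2=(0+1>=1)=1 G3=G4=1 G4=G2|G0=1|0=1 -> 00111

00111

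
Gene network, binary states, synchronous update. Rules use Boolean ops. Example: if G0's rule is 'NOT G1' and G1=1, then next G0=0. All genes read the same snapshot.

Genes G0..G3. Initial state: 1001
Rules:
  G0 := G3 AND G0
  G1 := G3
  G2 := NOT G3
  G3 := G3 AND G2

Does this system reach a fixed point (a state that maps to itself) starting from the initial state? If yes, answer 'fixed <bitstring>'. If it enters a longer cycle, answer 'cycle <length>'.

Answer: fixed 0010

Derivation:
Step 0: 1001
Step 1: G0=G3&G0=1&1=1 G1=G3=1 G2=NOT G3=NOT 1=0 G3=G3&G2=1&0=0 -> 1100
Step 2: G0=G3&G0=0&1=0 G1=G3=0 G2=NOT G3=NOT 0=1 G3=G3&G2=0&0=0 -> 0010
Step 3: G0=G3&G0=0&0=0 G1=G3=0 G2=NOT G3=NOT 0=1 G3=G3&G2=0&1=0 -> 0010
Fixed point reached at step 2: 0010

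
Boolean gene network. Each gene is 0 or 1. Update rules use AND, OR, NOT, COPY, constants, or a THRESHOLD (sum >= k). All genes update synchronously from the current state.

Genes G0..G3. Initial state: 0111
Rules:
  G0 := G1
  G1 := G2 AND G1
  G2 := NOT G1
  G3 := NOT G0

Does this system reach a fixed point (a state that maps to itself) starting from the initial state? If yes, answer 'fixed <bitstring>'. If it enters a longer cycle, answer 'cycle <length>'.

Answer: fixed 0011

Derivation:
Step 0: 0111
Step 1: G0=G1=1 G1=G2&G1=1&1=1 G2=NOT G1=NOT 1=0 G3=NOT G0=NOT 0=1 -> 1101
Step 2: G0=G1=1 G1=G2&G1=0&1=0 G2=NOT G1=NOT 1=0 G3=NOT G0=NOT 1=0 -> 1000
Step 3: G0=G1=0 G1=G2&G1=0&0=0 G2=NOT G1=NOT 0=1 G3=NOT G0=NOT 1=0 -> 0010
Step 4: G0=G1=0 G1=G2&G1=1&0=0 G2=NOT G1=NOT 0=1 G3=NOT G0=NOT 0=1 -> 0011
Step 5: G0=G1=0 G1=G2&G1=1&0=0 G2=NOT G1=NOT 0=1 G3=NOT G0=NOT 0=1 -> 0011
Fixed point reached at step 4: 0011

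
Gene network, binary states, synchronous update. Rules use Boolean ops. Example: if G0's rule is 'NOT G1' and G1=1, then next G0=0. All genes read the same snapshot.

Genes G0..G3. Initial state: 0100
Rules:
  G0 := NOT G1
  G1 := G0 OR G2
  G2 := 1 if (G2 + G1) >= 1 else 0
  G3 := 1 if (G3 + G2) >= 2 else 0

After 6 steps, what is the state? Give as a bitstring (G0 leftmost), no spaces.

Step 1: G0=NOT G1=NOT 1=0 G1=G0|G2=0|0=0 G2=(0+1>=1)=1 G3=(0+0>=2)=0 -> 0010
Step 2: G0=NOT G1=NOT 0=1 G1=G0|G2=0|1=1 G2=(1+0>=1)=1 G3=(0+1>=2)=0 -> 1110
Step 3: G0=NOT G1=NOT 1=0 G1=G0|G2=1|1=1 G2=(1+1>=1)=1 G3=(0+1>=2)=0 -> 0110
Step 4: G0=NOT G1=NOT 1=0 G1=G0|G2=0|1=1 G2=(1+1>=1)=1 G3=(0+1>=2)=0 -> 0110
Step 5: G0=NOT G1=NOT 1=0 G1=G0|G2=0|1=1 G2=(1+1>=1)=1 G3=(0+1>=2)=0 -> 0110
Step 6: G0=NOT G1=NOT 1=0 G1=G0|G2=0|1=1 G2=(1+1>=1)=1 G3=(0+1>=2)=0 -> 0110

0110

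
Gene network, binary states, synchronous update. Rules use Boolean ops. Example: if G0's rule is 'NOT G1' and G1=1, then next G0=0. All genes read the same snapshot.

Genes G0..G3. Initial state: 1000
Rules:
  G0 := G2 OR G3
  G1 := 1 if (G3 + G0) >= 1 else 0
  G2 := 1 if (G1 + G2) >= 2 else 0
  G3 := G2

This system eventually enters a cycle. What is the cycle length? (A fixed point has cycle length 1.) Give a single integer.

Step 0: 1000
Step 1: G0=G2|G3=0|0=0 G1=(0+1>=1)=1 G2=(0+0>=2)=0 G3=G2=0 -> 0100
Step 2: G0=G2|G3=0|0=0 G1=(0+0>=1)=0 G2=(1+0>=2)=0 G3=G2=0 -> 0000
Step 3: G0=G2|G3=0|0=0 G1=(0+0>=1)=0 G2=(0+0>=2)=0 G3=G2=0 -> 0000
State from step 3 equals state from step 2 -> cycle length 1

Answer: 1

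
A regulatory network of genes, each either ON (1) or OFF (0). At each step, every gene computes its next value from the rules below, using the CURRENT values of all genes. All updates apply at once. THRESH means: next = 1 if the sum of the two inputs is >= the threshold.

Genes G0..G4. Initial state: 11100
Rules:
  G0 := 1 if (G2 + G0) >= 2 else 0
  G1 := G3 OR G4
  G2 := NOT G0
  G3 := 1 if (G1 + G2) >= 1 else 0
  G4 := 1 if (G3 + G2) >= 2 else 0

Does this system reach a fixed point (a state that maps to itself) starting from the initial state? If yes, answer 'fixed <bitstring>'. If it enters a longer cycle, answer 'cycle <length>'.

Step 0: 11100
Step 1: G0=(1+1>=2)=1 G1=G3|G4=0|0=0 G2=NOT G0=NOT 1=0 G3=(1+1>=1)=1 G4=(0+1>=2)=0 -> 10010
Step 2: G0=(0+1>=2)=0 G1=G3|G4=1|0=1 G2=NOT G0=NOT 1=0 G3=(0+0>=1)=0 G4=(1+0>=2)=0 -> 01000
Step 3: G0=(0+0>=2)=0 G1=G3|G4=0|0=0 G2=NOT G0=NOT 0=1 G3=(1+0>=1)=1 G4=(0+0>=2)=0 -> 00110
Step 4: G0=(1+0>=2)=0 G1=G3|G4=1|0=1 G2=NOT G0=NOT 0=1 G3=(0+1>=1)=1 G4=(1+1>=2)=1 -> 01111
Step 5: G0=(1+0>=2)=0 G1=G3|G4=1|1=1 G2=NOT G0=NOT 0=1 G3=(1+1>=1)=1 G4=(1+1>=2)=1 -> 01111
Fixed point reached at step 4: 01111

Answer: fixed 01111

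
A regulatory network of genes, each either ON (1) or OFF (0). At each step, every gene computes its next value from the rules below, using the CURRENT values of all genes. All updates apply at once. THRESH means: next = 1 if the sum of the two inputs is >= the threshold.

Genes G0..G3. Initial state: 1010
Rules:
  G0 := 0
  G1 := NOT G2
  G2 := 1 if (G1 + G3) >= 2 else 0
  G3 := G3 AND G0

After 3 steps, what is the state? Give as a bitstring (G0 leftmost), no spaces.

Step 1: G0=0(const) G1=NOT G2=NOT 1=0 G2=(0+0>=2)=0 G3=G3&G0=0&1=0 -> 0000
Step 2: G0=0(const) G1=NOT G2=NOT 0=1 G2=(0+0>=2)=0 G3=G3&G0=0&0=0 -> 0100
Step 3: G0=0(const) G1=NOT G2=NOT 0=1 G2=(1+0>=2)=0 G3=G3&G0=0&0=0 -> 0100

0100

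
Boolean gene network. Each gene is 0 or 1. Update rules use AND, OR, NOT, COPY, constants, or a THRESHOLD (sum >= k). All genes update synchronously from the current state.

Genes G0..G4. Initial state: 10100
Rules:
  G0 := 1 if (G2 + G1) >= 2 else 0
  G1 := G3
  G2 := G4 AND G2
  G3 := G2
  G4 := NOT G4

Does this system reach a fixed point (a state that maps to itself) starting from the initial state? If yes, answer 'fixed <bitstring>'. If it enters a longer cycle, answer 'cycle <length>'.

Step 0: 10100
Step 1: G0=(1+0>=2)=0 G1=G3=0 G2=G4&G2=0&1=0 G3=G2=1 G4=NOT G4=NOT 0=1 -> 00011
Step 2: G0=(0+0>=2)=0 G1=G3=1 G2=G4&G2=1&0=0 G3=G2=0 G4=NOT G4=NOT 1=0 -> 01000
Step 3: G0=(0+1>=2)=0 G1=G3=0 G2=G4&G2=0&0=0 G3=G2=0 G4=NOT G4=NOT 0=1 -> 00001
Step 4: G0=(0+0>=2)=0 G1=G3=0 G2=G4&G2=1&0=0 G3=G2=0 G4=NOT G4=NOT 1=0 -> 00000
Step 5: G0=(0+0>=2)=0 G1=G3=0 G2=G4&G2=0&0=0 G3=G2=0 G4=NOT G4=NOT 0=1 -> 00001
Cycle of length 2 starting at step 3 -> no fixed point

Answer: cycle 2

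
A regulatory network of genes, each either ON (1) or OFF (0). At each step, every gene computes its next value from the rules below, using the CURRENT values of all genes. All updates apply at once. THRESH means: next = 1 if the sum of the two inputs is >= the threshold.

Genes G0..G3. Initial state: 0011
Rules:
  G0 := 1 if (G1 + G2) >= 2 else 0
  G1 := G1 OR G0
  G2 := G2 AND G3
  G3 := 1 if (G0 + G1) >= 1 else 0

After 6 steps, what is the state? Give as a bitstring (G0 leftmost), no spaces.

Step 1: G0=(0+1>=2)=0 G1=G1|G0=0|0=0 G2=G2&G3=1&1=1 G3=(0+0>=1)=0 -> 0010
Step 2: G0=(0+1>=2)=0 G1=G1|G0=0|0=0 G2=G2&G3=1&0=0 G3=(0+0>=1)=0 -> 0000
Step 3: G0=(0+0>=2)=0 G1=G1|G0=0|0=0 G2=G2&G3=0&0=0 G3=(0+0>=1)=0 -> 0000
Step 4: G0=(0+0>=2)=0 G1=G1|G0=0|0=0 G2=G2&G3=0&0=0 G3=(0+0>=1)=0 -> 0000
Step 5: G0=(0+0>=2)=0 G1=G1|G0=0|0=0 G2=G2&G3=0&0=0 G3=(0+0>=1)=0 -> 0000
Step 6: G0=(0+0>=2)=0 G1=G1|G0=0|0=0 G2=G2&G3=0&0=0 G3=(0+0>=1)=0 -> 0000

0000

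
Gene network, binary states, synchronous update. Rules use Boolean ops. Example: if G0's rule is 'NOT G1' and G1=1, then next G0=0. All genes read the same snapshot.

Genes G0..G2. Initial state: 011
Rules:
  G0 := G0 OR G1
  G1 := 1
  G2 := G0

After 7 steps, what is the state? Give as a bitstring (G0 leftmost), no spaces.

Step 1: G0=G0|G1=0|1=1 G1=1(const) G2=G0=0 -> 110
Step 2: G0=G0|G1=1|1=1 G1=1(const) G2=G0=1 -> 111
Step 3: G0=G0|G1=1|1=1 G1=1(const) G2=G0=1 -> 111
Step 4: G0=G0|G1=1|1=1 G1=1(const) G2=G0=1 -> 111
Step 5: G0=G0|G1=1|1=1 G1=1(const) G2=G0=1 -> 111
Step 6: G0=G0|G1=1|1=1 G1=1(const) G2=G0=1 -> 111
Step 7: G0=G0|G1=1|1=1 G1=1(const) G2=G0=1 -> 111

111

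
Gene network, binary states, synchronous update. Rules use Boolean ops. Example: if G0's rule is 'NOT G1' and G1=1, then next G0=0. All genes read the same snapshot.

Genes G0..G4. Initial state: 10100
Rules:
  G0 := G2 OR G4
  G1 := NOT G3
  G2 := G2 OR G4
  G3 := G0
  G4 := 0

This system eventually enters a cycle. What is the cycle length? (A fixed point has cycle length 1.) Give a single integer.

Answer: 1

Derivation:
Step 0: 10100
Step 1: G0=G2|G4=1|0=1 G1=NOT G3=NOT 0=1 G2=G2|G4=1|0=1 G3=G0=1 G4=0(const) -> 11110
Step 2: G0=G2|G4=1|0=1 G1=NOT G3=NOT 1=0 G2=G2|G4=1|0=1 G3=G0=1 G4=0(const) -> 10110
Step 3: G0=G2|G4=1|0=1 G1=NOT G3=NOT 1=0 G2=G2|G4=1|0=1 G3=G0=1 G4=0(const) -> 10110
State from step 3 equals state from step 2 -> cycle length 1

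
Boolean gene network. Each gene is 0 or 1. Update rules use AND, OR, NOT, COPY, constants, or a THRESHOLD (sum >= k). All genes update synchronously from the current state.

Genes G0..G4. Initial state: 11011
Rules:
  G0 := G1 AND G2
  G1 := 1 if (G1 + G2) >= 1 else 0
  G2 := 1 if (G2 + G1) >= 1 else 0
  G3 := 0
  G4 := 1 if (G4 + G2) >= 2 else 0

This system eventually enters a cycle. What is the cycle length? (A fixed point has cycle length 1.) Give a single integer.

Answer: 1

Derivation:
Step 0: 11011
Step 1: G0=G1&G2=1&0=0 G1=(1+0>=1)=1 G2=(0+1>=1)=1 G3=0(const) G4=(1+0>=2)=0 -> 01100
Step 2: G0=G1&G2=1&1=1 G1=(1+1>=1)=1 G2=(1+1>=1)=1 G3=0(const) G4=(0+1>=2)=0 -> 11100
Step 3: G0=G1&G2=1&1=1 G1=(1+1>=1)=1 G2=(1+1>=1)=1 G3=0(const) G4=(0+1>=2)=0 -> 11100
State from step 3 equals state from step 2 -> cycle length 1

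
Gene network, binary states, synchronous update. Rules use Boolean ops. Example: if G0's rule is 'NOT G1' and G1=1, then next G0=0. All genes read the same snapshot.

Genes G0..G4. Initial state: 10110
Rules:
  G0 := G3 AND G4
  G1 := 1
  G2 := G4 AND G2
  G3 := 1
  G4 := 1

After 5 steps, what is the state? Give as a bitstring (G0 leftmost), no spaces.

Step 1: G0=G3&G4=1&0=0 G1=1(const) G2=G4&G2=0&1=0 G3=1(const) G4=1(const) -> 01011
Step 2: G0=G3&G4=1&1=1 G1=1(const) G2=G4&G2=1&0=0 G3=1(const) G4=1(const) -> 11011
Step 3: G0=G3&G4=1&1=1 G1=1(const) G2=G4&G2=1&0=0 G3=1(const) G4=1(const) -> 11011
Step 4: G0=G3&G4=1&1=1 G1=1(const) G2=G4&G2=1&0=0 G3=1(const) G4=1(const) -> 11011
Step 5: G0=G3&G4=1&1=1 G1=1(const) G2=G4&G2=1&0=0 G3=1(const) G4=1(const) -> 11011

11011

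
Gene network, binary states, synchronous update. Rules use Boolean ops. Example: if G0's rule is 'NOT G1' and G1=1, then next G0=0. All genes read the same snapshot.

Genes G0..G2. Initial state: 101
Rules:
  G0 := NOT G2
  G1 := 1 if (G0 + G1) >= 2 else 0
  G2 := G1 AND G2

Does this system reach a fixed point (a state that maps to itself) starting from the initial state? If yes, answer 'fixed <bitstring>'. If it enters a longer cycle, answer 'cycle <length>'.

Step 0: 101
Step 1: G0=NOT G2=NOT 1=0 G1=(1+0>=2)=0 G2=G1&G2=0&1=0 -> 000
Step 2: G0=NOT G2=NOT 0=1 G1=(0+0>=2)=0 G2=G1&G2=0&0=0 -> 100
Step 3: G0=NOT G2=NOT 0=1 G1=(1+0>=2)=0 G2=G1&G2=0&0=0 -> 100
Fixed point reached at step 2: 100

Answer: fixed 100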